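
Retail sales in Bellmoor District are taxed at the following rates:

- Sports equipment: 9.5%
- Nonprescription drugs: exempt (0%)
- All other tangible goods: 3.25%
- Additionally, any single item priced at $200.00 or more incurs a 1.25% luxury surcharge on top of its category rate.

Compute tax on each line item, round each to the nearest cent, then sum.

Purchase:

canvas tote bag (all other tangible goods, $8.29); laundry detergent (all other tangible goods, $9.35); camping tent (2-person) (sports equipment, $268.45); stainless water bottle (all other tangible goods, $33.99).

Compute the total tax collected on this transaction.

Canvas tote bag $8.29: all other tangible goods → 3.25% → $0.27
Laundry detergent $9.35: all other tangible goods → 3.25% → $0.30
Camping tent (2-person) $268.45: sports equipment → 9.5% + 1.25% surcharge = 10.75% → $28.86
Stainless water bottle $33.99: all other tangible goods → 3.25% → $1.10
Total tax = $0.27 + $0.30 + $28.86 + $1.10 = $30.53

$30.53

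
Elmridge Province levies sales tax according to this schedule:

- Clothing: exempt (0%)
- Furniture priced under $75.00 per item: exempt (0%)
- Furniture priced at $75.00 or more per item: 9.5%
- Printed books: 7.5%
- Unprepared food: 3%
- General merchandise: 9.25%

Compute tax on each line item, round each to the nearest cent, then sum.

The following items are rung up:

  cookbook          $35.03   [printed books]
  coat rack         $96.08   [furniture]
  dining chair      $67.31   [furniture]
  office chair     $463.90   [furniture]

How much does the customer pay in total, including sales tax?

Cookbook $35.03: printed books → 7.5% → $2.63
Coat rack $96.08: furniture, $75.00 or more → 9.5% → $9.13
Dining chair $67.31: furniture, under $75.00 → 0% → $0.00
Office chair $463.90: furniture, $75.00 or more → 9.5% → $44.07
Subtotal = $662.32; tax = $55.83; total due = $718.15

$718.15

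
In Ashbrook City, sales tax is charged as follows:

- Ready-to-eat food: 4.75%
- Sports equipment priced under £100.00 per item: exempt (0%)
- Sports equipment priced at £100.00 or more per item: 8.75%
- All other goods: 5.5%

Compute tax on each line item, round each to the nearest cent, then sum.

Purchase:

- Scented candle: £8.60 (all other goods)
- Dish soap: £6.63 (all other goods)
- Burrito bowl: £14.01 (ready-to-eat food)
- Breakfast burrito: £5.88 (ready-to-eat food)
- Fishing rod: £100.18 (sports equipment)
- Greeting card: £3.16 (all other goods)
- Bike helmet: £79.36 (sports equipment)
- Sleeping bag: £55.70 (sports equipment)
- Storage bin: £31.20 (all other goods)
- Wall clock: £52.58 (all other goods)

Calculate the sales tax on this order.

Scented candle £8.60: all other goods → 5.5% → £0.47
Dish soap £6.63: all other goods → 5.5% → £0.36
Burrito bowl £14.01: ready-to-eat food → 4.75% → £0.67
Breakfast burrito £5.88: ready-to-eat food → 4.75% → £0.28
Fishing rod £100.18: sports equipment, £100.00 or more → 8.75% → £8.77
Greeting card £3.16: all other goods → 5.5% → £0.17
Bike helmet £79.36: sports equipment, under £100.00 → 0% → £0.00
Sleeping bag £55.70: sports equipment, under £100.00 → 0% → £0.00
Storage bin £31.20: all other goods → 5.5% → £1.72
Wall clock £52.58: all other goods → 5.5% → £2.89
Total tax = £0.47 + £0.36 + £0.67 + £0.28 + £8.77 + £0.17 + £1.72 + £2.89 = £15.33

£15.33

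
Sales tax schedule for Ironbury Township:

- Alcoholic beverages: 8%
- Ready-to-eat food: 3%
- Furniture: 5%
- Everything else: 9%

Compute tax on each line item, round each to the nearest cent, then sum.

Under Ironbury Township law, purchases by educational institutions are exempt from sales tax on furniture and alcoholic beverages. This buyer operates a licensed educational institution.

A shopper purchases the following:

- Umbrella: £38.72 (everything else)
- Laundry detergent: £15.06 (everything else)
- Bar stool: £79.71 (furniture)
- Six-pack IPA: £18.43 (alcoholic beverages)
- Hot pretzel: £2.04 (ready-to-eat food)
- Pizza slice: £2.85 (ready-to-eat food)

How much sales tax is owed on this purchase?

£4.99

Umbrella £38.72: everything else → 9% → £3.48
Laundry detergent £15.06: everything else → 9% → £1.36
Bar stool £79.71: furniture, buyer-exempt → 0% → £0.00
Six-pack IPA £18.43: alcoholic beverages, buyer-exempt → 0% → £0.00
Hot pretzel £2.04: ready-to-eat food → 3% → £0.06
Pizza slice £2.85: ready-to-eat food → 3% → £0.09
Total tax = £3.48 + £1.36 + £0.06 + £0.09 = £4.99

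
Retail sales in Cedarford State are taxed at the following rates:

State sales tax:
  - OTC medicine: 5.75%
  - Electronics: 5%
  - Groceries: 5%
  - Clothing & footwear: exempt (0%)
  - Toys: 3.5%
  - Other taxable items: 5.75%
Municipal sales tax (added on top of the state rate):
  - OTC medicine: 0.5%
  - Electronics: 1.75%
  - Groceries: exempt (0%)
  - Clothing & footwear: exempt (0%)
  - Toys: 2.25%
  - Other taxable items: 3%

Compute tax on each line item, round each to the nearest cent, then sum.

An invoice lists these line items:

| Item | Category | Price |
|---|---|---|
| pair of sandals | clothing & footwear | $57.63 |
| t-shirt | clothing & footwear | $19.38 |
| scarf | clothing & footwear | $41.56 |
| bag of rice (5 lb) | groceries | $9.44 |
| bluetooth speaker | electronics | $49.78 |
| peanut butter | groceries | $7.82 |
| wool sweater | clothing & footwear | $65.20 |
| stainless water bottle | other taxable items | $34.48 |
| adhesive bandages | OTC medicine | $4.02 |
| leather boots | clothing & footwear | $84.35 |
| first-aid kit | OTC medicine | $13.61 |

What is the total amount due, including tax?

$395.61

Pair of sandals $57.63: clothing & footwear → 0% + 0% municipal = 0% → $0.00
T-shirt $19.38: clothing & footwear → 0% + 0% municipal = 0% → $0.00
Scarf $41.56: clothing & footwear → 0% + 0% municipal = 0% → $0.00
Bag of rice (5 lb) $9.44: groceries → 5% + 0% municipal = 5% → $0.47
Bluetooth speaker $49.78: electronics → 5% + 1.75% municipal = 6.75% → $3.36
Peanut butter $7.82: groceries → 5% + 0% municipal = 5% → $0.39
Wool sweater $65.20: clothing & footwear → 0% + 0% municipal = 0% → $0.00
Stainless water bottle $34.48: other taxable items → 5.75% + 3% municipal = 8.75% → $3.02
Adhesive bandages $4.02: OTC medicine → 5.75% + 0.5% municipal = 6.25% → $0.25
Leather boots $84.35: clothing & footwear → 0% + 0% municipal = 0% → $0.00
First-aid kit $13.61: OTC medicine → 5.75% + 0.5% municipal = 6.25% → $0.85
Subtotal = $387.27; tax = $8.34; total due = $395.61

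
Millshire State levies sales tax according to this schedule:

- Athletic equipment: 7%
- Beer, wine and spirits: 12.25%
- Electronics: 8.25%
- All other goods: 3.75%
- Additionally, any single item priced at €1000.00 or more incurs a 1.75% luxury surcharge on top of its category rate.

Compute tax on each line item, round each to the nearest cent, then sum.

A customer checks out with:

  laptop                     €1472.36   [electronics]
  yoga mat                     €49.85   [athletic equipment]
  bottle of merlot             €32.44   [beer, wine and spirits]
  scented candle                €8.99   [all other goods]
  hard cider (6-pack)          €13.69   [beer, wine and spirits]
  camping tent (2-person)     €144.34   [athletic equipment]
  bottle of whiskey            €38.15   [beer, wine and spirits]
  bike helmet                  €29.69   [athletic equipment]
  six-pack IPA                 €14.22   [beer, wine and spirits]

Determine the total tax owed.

Laptop €1472.36: electronics → 8.25% + 1.75% surcharge = 10% → €147.24
Yoga mat €49.85: athletic equipment → 7% → €3.49
Bottle of merlot €32.44: beer, wine and spirits → 12.25% → €3.97
Scented candle €8.99: all other goods → 3.75% → €0.34
Hard cider (6-pack) €13.69: beer, wine and spirits → 12.25% → €1.68
Camping tent (2-person) €144.34: athletic equipment → 7% → €10.10
Bottle of whiskey €38.15: beer, wine and spirits → 12.25% → €4.67
Bike helmet €29.69: athletic equipment → 7% → €2.08
Six-pack IPA €14.22: beer, wine and spirits → 12.25% → €1.74
Total tax = €147.24 + €3.49 + €3.97 + €0.34 + €1.68 + €10.10 + €4.67 + €2.08 + €1.74 = €175.31

€175.31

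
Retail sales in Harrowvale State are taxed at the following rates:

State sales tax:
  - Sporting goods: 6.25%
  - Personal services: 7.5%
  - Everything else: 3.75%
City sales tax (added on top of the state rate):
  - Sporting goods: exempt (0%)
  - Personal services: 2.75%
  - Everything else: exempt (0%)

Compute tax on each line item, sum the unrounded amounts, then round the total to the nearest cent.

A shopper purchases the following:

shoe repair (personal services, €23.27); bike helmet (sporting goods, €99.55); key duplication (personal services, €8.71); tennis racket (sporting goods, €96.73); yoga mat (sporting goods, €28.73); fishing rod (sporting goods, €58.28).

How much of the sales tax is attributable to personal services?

€3.28

Shoe repair €23.27: personal services → 7.5% + 2.75% city = 10.25% → €2.385175
Key duplication €8.71: personal services → 7.5% + 2.75% city = 10.25% → €0.892775
Tax on personal services: unrounded sum = €3.27795 → €3.28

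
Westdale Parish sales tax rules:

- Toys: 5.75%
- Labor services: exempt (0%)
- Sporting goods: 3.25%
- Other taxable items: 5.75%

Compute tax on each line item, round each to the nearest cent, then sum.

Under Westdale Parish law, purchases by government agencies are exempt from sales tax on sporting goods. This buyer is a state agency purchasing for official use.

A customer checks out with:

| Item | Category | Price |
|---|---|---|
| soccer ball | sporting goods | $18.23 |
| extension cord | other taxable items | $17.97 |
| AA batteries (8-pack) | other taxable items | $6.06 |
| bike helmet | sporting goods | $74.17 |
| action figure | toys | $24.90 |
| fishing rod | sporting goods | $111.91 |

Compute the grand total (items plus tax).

$256.05

Soccer ball $18.23: sporting goods, buyer-exempt → 0% → $0.00
Extension cord $17.97: other taxable items → 5.75% → $1.03
AA batteries (8-pack) $6.06: other taxable items → 5.75% → $0.35
Bike helmet $74.17: sporting goods, buyer-exempt → 0% → $0.00
Action figure $24.90: toys → 5.75% → $1.43
Fishing rod $111.91: sporting goods, buyer-exempt → 0% → $0.00
Subtotal = $253.24; tax = $2.81; total due = $256.05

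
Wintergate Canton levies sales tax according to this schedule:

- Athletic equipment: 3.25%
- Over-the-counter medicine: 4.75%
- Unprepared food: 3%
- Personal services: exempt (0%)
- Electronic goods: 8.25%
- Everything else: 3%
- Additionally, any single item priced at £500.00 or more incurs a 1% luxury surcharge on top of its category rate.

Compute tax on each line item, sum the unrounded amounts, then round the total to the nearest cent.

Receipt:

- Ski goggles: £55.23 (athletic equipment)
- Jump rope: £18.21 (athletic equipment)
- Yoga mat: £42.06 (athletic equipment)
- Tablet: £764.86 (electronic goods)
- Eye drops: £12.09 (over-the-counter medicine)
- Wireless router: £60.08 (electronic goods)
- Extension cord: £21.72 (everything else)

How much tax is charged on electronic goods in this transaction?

£75.71

Tablet £764.86: electronic goods → 8.25% + 1% surcharge = 9.25% → £70.74955
Wireless router £60.08: electronic goods → 8.25% → £4.9566
Tax on electronic goods: unrounded sum = £75.70615 → £75.71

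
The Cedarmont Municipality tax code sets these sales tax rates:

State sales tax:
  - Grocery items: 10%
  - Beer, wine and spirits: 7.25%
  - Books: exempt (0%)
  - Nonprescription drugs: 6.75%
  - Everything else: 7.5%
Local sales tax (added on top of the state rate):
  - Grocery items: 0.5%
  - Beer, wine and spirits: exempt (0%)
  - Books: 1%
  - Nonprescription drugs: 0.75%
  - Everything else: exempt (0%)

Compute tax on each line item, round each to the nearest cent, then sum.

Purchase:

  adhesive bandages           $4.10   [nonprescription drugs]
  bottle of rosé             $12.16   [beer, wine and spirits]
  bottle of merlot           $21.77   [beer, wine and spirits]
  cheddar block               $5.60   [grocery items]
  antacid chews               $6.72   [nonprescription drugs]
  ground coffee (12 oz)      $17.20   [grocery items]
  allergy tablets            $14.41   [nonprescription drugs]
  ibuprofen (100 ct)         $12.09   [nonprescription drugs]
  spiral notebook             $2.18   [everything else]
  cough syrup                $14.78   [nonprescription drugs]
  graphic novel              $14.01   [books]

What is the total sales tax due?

Adhesive bandages $4.10: nonprescription drugs → 6.75% + 0.75% local = 7.5% → $0.31
Bottle of rosé $12.16: beer, wine and spirits → 7.25% + 0% local = 7.25% → $0.88
Bottle of merlot $21.77: beer, wine and spirits → 7.25% + 0% local = 7.25% → $1.58
Cheddar block $5.60: grocery items → 10% + 0.5% local = 10.5% → $0.59
Antacid chews $6.72: nonprescription drugs → 6.75% + 0.75% local = 7.5% → $0.50
Ground coffee (12 oz) $17.20: grocery items → 10% + 0.5% local = 10.5% → $1.81
Allergy tablets $14.41: nonprescription drugs → 6.75% + 0.75% local = 7.5% → $1.08
Ibuprofen (100 ct) $12.09: nonprescription drugs → 6.75% + 0.75% local = 7.5% → $0.91
Spiral notebook $2.18: everything else → 7.5% + 0% local = 7.5% → $0.16
Cough syrup $14.78: nonprescription drugs → 6.75% + 0.75% local = 7.5% → $1.11
Graphic novel $14.01: books → 0% + 1% local = 1% → $0.14
Total tax = $0.31 + $0.88 + $1.58 + $0.59 + $0.50 + $1.81 + $1.08 + $0.91 + $0.16 + $1.11 + $0.14 = $9.07

$9.07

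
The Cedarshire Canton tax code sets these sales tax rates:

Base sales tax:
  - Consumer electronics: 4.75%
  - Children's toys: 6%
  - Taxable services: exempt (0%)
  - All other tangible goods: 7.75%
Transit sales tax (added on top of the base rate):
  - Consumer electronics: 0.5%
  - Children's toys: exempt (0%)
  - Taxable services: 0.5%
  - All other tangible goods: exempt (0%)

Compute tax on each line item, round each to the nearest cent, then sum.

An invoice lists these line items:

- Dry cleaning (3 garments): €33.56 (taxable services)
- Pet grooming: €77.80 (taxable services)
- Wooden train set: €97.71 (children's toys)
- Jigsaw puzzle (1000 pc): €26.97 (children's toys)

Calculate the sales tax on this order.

€8.04

Dry cleaning (3 garments) €33.56: taxable services → 0% + 0.5% transit = 0.5% → €0.17
Pet grooming €77.80: taxable services → 0% + 0.5% transit = 0.5% → €0.39
Wooden train set €97.71: children's toys → 6% + 0% transit = 6% → €5.86
Jigsaw puzzle (1000 pc) €26.97: children's toys → 6% + 0% transit = 6% → €1.62
Total tax = €0.17 + €0.39 + €5.86 + €1.62 = €8.04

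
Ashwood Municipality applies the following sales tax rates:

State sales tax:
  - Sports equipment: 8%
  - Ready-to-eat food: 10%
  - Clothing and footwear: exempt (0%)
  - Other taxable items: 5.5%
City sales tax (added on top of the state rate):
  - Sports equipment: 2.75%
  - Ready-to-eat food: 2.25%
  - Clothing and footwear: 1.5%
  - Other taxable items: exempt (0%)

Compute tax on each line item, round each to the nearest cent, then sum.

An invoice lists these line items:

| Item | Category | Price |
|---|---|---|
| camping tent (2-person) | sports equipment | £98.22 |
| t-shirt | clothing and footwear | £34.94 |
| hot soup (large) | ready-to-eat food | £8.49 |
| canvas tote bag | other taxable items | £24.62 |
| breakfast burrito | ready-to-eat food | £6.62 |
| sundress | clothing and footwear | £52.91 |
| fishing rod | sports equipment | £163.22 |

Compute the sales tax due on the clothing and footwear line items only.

T-shirt £34.94: clothing and footwear → 0% + 1.5% city = 1.5% → £0.52
Sundress £52.91: clothing and footwear → 0% + 1.5% city = 1.5% → £0.79
Tax on clothing and footwear = £0.52 + £0.79 = £1.31

£1.31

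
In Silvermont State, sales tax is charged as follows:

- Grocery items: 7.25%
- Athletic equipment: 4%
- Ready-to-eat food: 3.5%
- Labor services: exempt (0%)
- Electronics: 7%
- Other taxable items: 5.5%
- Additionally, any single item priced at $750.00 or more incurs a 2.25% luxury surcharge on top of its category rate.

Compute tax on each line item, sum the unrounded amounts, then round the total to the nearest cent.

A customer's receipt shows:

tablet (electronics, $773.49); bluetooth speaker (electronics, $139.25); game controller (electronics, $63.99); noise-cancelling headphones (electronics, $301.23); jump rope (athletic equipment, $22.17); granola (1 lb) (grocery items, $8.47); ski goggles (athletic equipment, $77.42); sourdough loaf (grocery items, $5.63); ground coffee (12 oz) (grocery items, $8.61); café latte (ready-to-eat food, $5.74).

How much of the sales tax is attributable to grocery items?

Granola (1 lb) $8.47: grocery items → 7.25% → $0.614075
Sourdough loaf $5.63: grocery items → 7.25% → $0.408175
Ground coffee (12 oz) $8.61: grocery items → 7.25% → $0.624225
Tax on grocery items: unrounded sum = $1.646475 → $1.65

$1.65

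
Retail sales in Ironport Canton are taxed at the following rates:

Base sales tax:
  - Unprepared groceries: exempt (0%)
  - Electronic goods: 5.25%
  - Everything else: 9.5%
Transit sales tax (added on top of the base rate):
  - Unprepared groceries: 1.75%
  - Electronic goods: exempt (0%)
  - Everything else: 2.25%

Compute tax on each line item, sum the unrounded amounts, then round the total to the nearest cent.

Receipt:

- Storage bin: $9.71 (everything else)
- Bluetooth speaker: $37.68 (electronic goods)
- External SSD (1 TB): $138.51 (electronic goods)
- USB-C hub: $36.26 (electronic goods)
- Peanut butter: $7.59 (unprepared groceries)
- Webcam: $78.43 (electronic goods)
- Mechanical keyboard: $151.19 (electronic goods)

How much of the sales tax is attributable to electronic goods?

$23.21

Bluetooth speaker $37.68: electronic goods → 5.25% + 0% transit = 5.25% → $1.9782
External SSD (1 TB) $138.51: electronic goods → 5.25% + 0% transit = 5.25% → $7.271775
USB-C hub $36.26: electronic goods → 5.25% + 0% transit = 5.25% → $1.90365
Webcam $78.43: electronic goods → 5.25% + 0% transit = 5.25% → $4.117575
Mechanical keyboard $151.19: electronic goods → 5.25% + 0% transit = 5.25% → $7.937475
Tax on electronic goods: unrounded sum = $23.208675 → $23.21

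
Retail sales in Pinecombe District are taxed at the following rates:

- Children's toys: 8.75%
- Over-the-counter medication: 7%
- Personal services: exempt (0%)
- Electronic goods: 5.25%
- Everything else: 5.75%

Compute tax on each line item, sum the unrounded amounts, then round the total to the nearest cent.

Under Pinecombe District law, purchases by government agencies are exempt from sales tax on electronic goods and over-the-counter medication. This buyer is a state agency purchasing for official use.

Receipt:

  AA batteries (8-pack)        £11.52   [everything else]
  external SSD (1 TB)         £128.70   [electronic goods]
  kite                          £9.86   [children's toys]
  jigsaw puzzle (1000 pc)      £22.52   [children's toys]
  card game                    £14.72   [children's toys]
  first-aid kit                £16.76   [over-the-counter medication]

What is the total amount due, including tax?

£208.86

AA batteries (8-pack) £11.52: everything else → 5.75% → £0.6624
External SSD (1 TB) £128.70: electronic goods, buyer-exempt → 0% → £0.00
Kite £9.86: children's toys → 8.75% → £0.86275
Jigsaw puzzle (1000 pc) £22.52: children's toys → 8.75% → £1.9705
Card game £14.72: children's toys → 8.75% → £1.288
First-aid kit £16.76: over-the-counter medication, buyer-exempt → 0% → £0.00
Subtotal = £204.08; unrounded tax = £4.78365 → £4.78; total due = £208.86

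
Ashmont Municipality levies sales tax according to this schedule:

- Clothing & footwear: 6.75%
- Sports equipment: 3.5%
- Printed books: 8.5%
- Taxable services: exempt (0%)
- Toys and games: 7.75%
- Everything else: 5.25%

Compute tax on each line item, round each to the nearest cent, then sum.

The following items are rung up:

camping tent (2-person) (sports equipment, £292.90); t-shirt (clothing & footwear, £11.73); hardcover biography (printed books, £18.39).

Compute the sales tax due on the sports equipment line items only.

£10.25

Camping tent (2-person) £292.90: sports equipment → 3.5% → £10.25
Tax on sports equipment = £10.25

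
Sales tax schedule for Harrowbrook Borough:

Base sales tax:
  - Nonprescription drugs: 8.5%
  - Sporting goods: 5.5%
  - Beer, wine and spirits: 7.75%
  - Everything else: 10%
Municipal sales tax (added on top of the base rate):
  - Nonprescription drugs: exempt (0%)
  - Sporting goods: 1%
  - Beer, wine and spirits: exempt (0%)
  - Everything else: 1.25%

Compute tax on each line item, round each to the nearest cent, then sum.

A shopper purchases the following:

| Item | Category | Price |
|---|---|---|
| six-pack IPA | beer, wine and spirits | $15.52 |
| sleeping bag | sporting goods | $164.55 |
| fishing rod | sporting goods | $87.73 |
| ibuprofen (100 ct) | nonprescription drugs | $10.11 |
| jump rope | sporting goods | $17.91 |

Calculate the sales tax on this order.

$19.62

Six-pack IPA $15.52: beer, wine and spirits → 7.75% + 0% municipal = 7.75% → $1.20
Sleeping bag $164.55: sporting goods → 5.5% + 1% municipal = 6.5% → $10.70
Fishing rod $87.73: sporting goods → 5.5% + 1% municipal = 6.5% → $5.70
Ibuprofen (100 ct) $10.11: nonprescription drugs → 8.5% + 0% municipal = 8.5% → $0.86
Jump rope $17.91: sporting goods → 5.5% + 1% municipal = 6.5% → $1.16
Total tax = $1.20 + $10.70 + $5.70 + $0.86 + $1.16 = $19.62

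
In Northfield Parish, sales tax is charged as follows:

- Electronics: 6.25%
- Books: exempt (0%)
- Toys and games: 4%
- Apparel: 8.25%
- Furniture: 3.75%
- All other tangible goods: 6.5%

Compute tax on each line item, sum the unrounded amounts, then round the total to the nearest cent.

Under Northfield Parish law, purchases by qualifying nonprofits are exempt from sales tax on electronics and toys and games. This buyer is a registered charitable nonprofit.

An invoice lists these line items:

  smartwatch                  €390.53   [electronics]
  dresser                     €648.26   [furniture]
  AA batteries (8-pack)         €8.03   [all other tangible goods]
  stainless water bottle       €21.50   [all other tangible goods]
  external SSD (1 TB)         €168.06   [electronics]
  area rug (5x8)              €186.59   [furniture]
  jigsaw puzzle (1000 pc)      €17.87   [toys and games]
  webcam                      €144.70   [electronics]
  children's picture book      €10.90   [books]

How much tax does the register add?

Smartwatch €390.53: electronics, buyer-exempt → 0% → €0.00
Dresser €648.26: furniture → 3.75% → €24.30975
AA batteries (8-pack) €8.03: all other tangible goods → 6.5% → €0.52195
Stainless water bottle €21.50: all other tangible goods → 6.5% → €1.3975
External SSD (1 TB) €168.06: electronics, buyer-exempt → 0% → €0.00
Area rug (5x8) €186.59: furniture → 3.75% → €6.997125
Jigsaw puzzle (1000 pc) €17.87: toys and games, buyer-exempt → 0% → €0.00
Webcam €144.70: electronics, buyer-exempt → 0% → €0.00
Children's picture book €10.90: books → 0% → €0.00
Unrounded tax sum = €33.226325 → €33.23

€33.23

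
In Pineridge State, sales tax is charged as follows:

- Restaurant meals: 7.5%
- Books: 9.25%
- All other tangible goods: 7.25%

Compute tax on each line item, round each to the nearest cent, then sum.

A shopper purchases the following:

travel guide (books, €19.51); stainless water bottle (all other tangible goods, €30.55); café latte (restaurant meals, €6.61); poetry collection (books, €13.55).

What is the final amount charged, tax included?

Travel guide €19.51: books → 9.25% → €1.80
Stainless water bottle €30.55: all other tangible goods → 7.25% → €2.21
Café latte €6.61: restaurant meals → 7.5% → €0.50
Poetry collection €13.55: books → 9.25% → €1.25
Subtotal = €70.22; tax = €5.76; total due = €75.98

€75.98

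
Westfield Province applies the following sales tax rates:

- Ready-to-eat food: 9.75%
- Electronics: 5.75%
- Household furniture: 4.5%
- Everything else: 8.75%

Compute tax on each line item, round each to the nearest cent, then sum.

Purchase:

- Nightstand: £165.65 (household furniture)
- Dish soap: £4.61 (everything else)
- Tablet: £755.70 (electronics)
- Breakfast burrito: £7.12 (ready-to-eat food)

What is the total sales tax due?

Nightstand £165.65: household furniture → 4.5% → £7.45
Dish soap £4.61: everything else → 8.75% → £0.40
Tablet £755.70: electronics → 5.75% → £43.45
Breakfast burrito £7.12: ready-to-eat food → 9.75% → £0.69
Total tax = £7.45 + £0.40 + £43.45 + £0.69 = £51.99

£51.99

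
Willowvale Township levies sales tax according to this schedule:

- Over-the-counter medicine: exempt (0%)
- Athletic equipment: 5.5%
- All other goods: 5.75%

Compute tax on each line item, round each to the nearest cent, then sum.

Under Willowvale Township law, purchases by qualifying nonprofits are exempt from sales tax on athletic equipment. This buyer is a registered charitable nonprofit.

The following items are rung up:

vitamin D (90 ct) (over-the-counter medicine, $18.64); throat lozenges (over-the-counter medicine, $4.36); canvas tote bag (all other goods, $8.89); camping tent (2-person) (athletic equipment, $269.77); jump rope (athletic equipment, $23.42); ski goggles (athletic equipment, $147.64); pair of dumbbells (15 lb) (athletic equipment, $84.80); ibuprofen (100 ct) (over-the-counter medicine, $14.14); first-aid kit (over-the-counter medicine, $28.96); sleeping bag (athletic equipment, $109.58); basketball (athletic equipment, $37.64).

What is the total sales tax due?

$0.51

Vitamin D (90 ct) $18.64: over-the-counter medicine → 0% → $0.00
Throat lozenges $4.36: over-the-counter medicine → 0% → $0.00
Canvas tote bag $8.89: all other goods → 5.75% → $0.51
Camping tent (2-person) $269.77: athletic equipment, buyer-exempt → 0% → $0.00
Jump rope $23.42: athletic equipment, buyer-exempt → 0% → $0.00
Ski goggles $147.64: athletic equipment, buyer-exempt → 0% → $0.00
Pair of dumbbells (15 lb) $84.80: athletic equipment, buyer-exempt → 0% → $0.00
Ibuprofen (100 ct) $14.14: over-the-counter medicine → 0% → $0.00
First-aid kit $28.96: over-the-counter medicine → 0% → $0.00
Sleeping bag $109.58: athletic equipment, buyer-exempt → 0% → $0.00
Basketball $37.64: athletic equipment, buyer-exempt → 0% → $0.00
Total tax = $0.51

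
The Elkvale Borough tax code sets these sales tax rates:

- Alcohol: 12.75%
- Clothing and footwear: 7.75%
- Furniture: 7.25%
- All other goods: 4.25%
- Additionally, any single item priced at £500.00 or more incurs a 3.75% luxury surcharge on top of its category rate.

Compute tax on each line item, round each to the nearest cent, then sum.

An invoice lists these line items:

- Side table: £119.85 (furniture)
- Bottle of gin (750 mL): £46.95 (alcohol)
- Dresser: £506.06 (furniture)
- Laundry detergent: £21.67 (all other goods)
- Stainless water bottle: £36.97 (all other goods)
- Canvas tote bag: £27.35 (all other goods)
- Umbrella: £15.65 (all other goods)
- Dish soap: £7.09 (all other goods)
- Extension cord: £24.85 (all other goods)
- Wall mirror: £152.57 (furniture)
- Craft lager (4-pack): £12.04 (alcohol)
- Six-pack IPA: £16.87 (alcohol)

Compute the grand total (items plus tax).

Side table £119.85: furniture → 7.25% → £8.69
Bottle of gin (750 mL) £46.95: alcohol → 12.75% → £5.99
Dresser £506.06: furniture → 7.25% + 3.75% surcharge = 11% → £55.67
Laundry detergent £21.67: all other goods → 4.25% → £0.92
Stainless water bottle £36.97: all other goods → 4.25% → £1.57
Canvas tote bag £27.35: all other goods → 4.25% → £1.16
Umbrella £15.65: all other goods → 4.25% → £0.67
Dish soap £7.09: all other goods → 4.25% → £0.30
Extension cord £24.85: all other goods → 4.25% → £1.06
Wall mirror £152.57: furniture → 7.25% → £11.06
Craft lager (4-pack) £12.04: alcohol → 12.75% → £1.54
Six-pack IPA £16.87: alcohol → 12.75% → £2.15
Subtotal = £987.92; tax = £90.78; total due = £1078.70

£1078.70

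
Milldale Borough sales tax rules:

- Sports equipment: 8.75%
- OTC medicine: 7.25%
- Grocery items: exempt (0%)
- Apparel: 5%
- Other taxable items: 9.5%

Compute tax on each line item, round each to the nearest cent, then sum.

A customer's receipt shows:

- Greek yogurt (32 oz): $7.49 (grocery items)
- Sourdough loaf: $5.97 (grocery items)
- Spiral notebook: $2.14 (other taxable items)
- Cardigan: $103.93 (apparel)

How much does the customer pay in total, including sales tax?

$124.93

Greek yogurt (32 oz) $7.49: grocery items → 0% → $0.00
Sourdough loaf $5.97: grocery items → 0% → $0.00
Spiral notebook $2.14: other taxable items → 9.5% → $0.20
Cardigan $103.93: apparel → 5% → $5.20
Subtotal = $119.53; tax = $5.40; total due = $124.93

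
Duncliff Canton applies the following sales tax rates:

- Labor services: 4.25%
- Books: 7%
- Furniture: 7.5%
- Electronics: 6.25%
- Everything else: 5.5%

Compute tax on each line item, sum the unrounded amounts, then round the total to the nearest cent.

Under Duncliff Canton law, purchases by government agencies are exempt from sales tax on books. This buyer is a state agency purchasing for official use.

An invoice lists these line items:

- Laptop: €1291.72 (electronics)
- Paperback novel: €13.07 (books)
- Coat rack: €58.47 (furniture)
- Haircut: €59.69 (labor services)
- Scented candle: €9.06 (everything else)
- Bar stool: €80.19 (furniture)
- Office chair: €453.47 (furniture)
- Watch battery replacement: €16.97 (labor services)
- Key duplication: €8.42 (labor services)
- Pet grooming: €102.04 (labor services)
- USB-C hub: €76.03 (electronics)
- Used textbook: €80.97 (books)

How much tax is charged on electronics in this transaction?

€85.48

Laptop €1291.72: electronics → 6.25% → €80.7325
USB-C hub €76.03: electronics → 6.25% → €4.751875
Tax on electronics: unrounded sum = €85.484375 → €85.48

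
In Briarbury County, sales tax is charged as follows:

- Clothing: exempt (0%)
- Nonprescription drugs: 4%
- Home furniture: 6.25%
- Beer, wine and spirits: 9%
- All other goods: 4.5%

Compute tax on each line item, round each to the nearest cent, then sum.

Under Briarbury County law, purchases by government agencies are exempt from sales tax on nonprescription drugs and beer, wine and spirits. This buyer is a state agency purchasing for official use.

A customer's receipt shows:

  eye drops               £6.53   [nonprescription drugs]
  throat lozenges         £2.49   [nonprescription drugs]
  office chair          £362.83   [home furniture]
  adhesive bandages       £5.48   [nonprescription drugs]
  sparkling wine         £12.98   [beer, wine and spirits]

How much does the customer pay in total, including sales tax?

£412.99

Eye drops £6.53: nonprescription drugs, buyer-exempt → 0% → £0.00
Throat lozenges £2.49: nonprescription drugs, buyer-exempt → 0% → £0.00
Office chair £362.83: home furniture → 6.25% → £22.68
Adhesive bandages £5.48: nonprescription drugs, buyer-exempt → 0% → £0.00
Sparkling wine £12.98: beer, wine and spirits, buyer-exempt → 0% → £0.00
Subtotal = £390.31; tax = £22.68; total due = £412.99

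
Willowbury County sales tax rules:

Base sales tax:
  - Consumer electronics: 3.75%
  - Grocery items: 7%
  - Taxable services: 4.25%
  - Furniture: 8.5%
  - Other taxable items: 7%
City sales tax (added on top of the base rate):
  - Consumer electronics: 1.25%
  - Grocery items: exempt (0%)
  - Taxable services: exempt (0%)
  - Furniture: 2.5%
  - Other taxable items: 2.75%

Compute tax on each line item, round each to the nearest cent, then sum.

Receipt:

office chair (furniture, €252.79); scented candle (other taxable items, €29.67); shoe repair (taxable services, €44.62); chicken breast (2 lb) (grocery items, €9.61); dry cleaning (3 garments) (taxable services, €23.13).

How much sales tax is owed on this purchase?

Office chair €252.79: furniture → 8.5% + 2.5% city = 11% → €27.81
Scented candle €29.67: other taxable items → 7% + 2.75% city = 9.75% → €2.89
Shoe repair €44.62: taxable services → 4.25% + 0% city = 4.25% → €1.90
Chicken breast (2 lb) €9.61: grocery items → 7% + 0% city = 7% → €0.67
Dry cleaning (3 garments) €23.13: taxable services → 4.25% + 0% city = 4.25% → €0.98
Total tax = €27.81 + €2.89 + €1.90 + €0.67 + €0.98 = €34.25

€34.25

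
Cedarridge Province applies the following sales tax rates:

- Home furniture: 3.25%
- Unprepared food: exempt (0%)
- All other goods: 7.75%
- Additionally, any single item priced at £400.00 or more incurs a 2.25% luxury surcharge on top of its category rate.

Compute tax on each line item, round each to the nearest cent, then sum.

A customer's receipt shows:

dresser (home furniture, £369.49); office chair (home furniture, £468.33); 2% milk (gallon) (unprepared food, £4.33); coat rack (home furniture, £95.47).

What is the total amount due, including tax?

Dresser £369.49: home furniture → 3.25% → £12.01
Office chair £468.33: home furniture → 3.25% + 2.25% surcharge = 5.5% → £25.76
2% milk (gallon) £4.33: unprepared food → 0% → £0.00
Coat rack £95.47: home furniture → 3.25% → £3.10
Subtotal = £937.62; tax = £40.87; total due = £978.49

£978.49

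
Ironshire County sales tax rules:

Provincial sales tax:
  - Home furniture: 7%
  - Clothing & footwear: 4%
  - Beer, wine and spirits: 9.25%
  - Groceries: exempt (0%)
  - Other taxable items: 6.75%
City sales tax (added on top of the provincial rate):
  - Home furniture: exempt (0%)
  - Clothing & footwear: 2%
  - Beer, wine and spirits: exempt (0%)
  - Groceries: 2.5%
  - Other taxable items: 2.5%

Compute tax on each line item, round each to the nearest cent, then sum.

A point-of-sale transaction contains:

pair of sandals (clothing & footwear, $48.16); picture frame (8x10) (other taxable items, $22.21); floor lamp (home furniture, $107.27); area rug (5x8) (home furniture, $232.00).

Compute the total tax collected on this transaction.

$28.69

Pair of sandals $48.16: clothing & footwear → 4% + 2% city = 6% → $2.89
Picture frame (8x10) $22.21: other taxable items → 6.75% + 2.5% city = 9.25% → $2.05
Floor lamp $107.27: home furniture → 7% + 0% city = 7% → $7.51
Area rug (5x8) $232.00: home furniture → 7% + 0% city = 7% → $16.24
Total tax = $2.89 + $2.05 + $7.51 + $16.24 = $28.69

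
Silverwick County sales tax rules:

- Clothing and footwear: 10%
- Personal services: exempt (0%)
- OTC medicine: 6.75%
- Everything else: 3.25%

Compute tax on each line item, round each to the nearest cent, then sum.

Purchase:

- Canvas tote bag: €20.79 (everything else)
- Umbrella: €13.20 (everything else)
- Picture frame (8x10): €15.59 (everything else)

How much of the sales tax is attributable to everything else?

Canvas tote bag €20.79: everything else → 3.25% → €0.68
Umbrella €13.20: everything else → 3.25% → €0.43
Picture frame (8x10) €15.59: everything else → 3.25% → €0.51
Tax on everything else = €0.68 + €0.43 + €0.51 = €1.62

€1.62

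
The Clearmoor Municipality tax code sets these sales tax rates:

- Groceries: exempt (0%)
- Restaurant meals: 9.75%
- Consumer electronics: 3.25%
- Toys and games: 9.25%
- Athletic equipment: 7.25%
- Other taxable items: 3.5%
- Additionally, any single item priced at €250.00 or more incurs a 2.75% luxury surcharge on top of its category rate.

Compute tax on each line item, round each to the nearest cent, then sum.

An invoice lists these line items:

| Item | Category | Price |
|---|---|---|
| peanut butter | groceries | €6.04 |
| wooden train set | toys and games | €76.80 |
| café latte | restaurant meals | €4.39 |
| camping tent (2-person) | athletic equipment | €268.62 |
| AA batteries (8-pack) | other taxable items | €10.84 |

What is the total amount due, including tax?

Peanut butter €6.04: groceries → 0% → €0.00
Wooden train set €76.80: toys and games → 9.25% → €7.10
Café latte €4.39: restaurant meals → 9.75% → €0.43
Camping tent (2-person) €268.62: athletic equipment → 7.25% + 2.75% surcharge = 10% → €26.86
AA batteries (8-pack) €10.84: other taxable items → 3.5% → €0.38
Subtotal = €366.69; tax = €34.77; total due = €401.46

€401.46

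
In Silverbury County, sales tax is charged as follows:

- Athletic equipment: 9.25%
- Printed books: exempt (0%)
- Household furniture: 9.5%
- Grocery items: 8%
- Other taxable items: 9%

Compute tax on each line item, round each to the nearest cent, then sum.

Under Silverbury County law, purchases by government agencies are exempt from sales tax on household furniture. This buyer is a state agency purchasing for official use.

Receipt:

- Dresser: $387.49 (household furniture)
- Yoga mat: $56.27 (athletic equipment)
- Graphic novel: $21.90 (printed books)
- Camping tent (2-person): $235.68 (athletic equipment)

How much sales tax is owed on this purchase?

$27.00

Dresser $387.49: household furniture, buyer-exempt → 0% → $0.00
Yoga mat $56.27: athletic equipment → 9.25% → $5.20
Graphic novel $21.90: printed books → 0% → $0.00
Camping tent (2-person) $235.68: athletic equipment → 9.25% → $21.80
Total tax = $5.20 + $21.80 = $27.00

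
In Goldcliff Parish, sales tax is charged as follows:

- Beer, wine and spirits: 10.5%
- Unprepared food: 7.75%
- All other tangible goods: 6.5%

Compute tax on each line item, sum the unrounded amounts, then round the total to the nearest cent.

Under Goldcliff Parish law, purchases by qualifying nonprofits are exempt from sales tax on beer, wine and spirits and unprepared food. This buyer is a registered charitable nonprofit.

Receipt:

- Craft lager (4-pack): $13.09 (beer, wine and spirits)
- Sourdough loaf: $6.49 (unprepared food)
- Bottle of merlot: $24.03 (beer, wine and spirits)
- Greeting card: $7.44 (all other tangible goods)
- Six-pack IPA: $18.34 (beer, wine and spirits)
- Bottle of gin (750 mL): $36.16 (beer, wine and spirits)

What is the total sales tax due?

$0.48

Craft lager (4-pack) $13.09: beer, wine and spirits, buyer-exempt → 0% → $0.00
Sourdough loaf $6.49: unprepared food, buyer-exempt → 0% → $0.00
Bottle of merlot $24.03: beer, wine and spirits, buyer-exempt → 0% → $0.00
Greeting card $7.44: all other tangible goods → 6.5% → $0.4836
Six-pack IPA $18.34: beer, wine and spirits, buyer-exempt → 0% → $0.00
Bottle of gin (750 mL) $36.16: beer, wine and spirits, buyer-exempt → 0% → $0.00
Unrounded tax sum = $0.4836 → $0.48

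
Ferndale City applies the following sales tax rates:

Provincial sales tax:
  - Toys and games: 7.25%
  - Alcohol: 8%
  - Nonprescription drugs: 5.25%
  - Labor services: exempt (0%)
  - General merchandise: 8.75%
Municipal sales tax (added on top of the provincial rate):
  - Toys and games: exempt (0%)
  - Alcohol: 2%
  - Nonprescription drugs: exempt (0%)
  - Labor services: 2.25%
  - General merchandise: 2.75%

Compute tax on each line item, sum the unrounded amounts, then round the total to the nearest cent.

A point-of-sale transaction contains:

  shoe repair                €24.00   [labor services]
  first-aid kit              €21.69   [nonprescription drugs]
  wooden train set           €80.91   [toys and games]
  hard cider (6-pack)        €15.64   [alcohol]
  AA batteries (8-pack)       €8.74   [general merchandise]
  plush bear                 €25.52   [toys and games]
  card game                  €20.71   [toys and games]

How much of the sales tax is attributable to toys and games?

Wooden train set €80.91: toys and games → 7.25% + 0% municipal = 7.25% → €5.865975
Plush bear €25.52: toys and games → 7.25% + 0% municipal = 7.25% → €1.8502
Card game €20.71: toys and games → 7.25% + 0% municipal = 7.25% → €1.501475
Tax on toys and games: unrounded sum = €9.21765 → €9.22

€9.22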